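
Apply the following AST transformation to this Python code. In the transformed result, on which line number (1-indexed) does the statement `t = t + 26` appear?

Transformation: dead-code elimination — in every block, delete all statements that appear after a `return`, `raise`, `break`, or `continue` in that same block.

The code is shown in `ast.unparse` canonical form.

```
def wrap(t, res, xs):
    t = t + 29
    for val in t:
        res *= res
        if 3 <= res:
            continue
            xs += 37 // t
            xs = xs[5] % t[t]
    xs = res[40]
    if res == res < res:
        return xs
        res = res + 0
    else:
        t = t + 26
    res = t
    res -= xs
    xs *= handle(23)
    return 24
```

11

Transformed code:
def wrap(t, res, xs):
    t = t + 29
    for val in t:
        res *= res
        if 3 <= res:
            continue
    xs = res[40]
    if res == res < res:
        return xs
    else:
        t = t + 26
    res = t
    res -= xs
    xs *= handle(23)
    return 24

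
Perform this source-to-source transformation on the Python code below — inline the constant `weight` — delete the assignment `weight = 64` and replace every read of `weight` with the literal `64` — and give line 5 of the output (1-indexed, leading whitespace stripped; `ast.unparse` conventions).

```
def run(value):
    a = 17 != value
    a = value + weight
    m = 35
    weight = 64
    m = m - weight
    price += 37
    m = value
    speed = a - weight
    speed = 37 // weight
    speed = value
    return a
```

m = m - 64

Transformed code:
def run(value):
    a = 17 != value
    a = value + 64
    m = 35
    m = m - 64
    price += 37
    m = value
    speed = a - 64
    speed = 37 // 64
    speed = value
    return a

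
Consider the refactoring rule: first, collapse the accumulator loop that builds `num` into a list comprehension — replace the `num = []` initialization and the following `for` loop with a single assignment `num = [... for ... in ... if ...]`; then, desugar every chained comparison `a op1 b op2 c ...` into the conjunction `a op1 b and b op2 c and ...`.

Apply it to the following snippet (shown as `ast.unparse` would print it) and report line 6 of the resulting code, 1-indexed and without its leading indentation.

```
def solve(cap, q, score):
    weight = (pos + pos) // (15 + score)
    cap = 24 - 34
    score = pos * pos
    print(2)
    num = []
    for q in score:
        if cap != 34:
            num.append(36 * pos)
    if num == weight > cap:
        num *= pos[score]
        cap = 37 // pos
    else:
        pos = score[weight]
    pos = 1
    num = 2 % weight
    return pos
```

Transformed code:
def solve(cap, q, score):
    weight = (pos + pos) // (15 + score)
    cap = 24 - 34
    score = pos * pos
    print(2)
    num = [36 * pos for q in score if cap != 34]
    if num == weight and weight > cap:
        num *= pos[score]
        cap = 37 // pos
    else:
        pos = score[weight]
    pos = 1
    num = 2 % weight
    return pos

num = [36 * pos for q in score if cap != 34]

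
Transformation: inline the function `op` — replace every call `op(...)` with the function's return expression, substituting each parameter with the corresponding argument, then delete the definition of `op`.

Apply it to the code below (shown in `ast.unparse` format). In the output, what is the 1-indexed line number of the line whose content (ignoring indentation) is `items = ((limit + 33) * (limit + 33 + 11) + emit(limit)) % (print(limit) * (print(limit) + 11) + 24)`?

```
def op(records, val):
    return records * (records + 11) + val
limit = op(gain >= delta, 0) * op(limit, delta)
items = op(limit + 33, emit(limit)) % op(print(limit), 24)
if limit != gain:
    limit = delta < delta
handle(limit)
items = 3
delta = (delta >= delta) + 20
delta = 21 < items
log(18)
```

2

Transformed code:
limit = ((gain >= delta) * ((gain >= delta) + 11) + 0) * (limit * (limit + 11) + delta)
items = ((limit + 33) * (limit + 33 + 11) + emit(limit)) % (print(limit) * (print(limit) + 11) + 24)
if limit != gain:
    limit = delta < delta
handle(limit)
items = 3
delta = (delta >= delta) + 20
delta = 21 < items
log(18)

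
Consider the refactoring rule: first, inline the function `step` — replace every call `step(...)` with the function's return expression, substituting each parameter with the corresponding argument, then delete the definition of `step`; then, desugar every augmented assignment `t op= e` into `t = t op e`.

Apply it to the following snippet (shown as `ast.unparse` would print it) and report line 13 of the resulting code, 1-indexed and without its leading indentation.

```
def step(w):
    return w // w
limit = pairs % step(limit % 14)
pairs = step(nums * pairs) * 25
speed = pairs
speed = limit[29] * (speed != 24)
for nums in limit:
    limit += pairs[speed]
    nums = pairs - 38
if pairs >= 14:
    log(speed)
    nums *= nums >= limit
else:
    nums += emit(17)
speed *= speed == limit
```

Transformed code:
limit = pairs % (limit % 14 // (limit % 14))
pairs = nums * pairs // (nums * pairs) * 25
speed = pairs
speed = limit[29] * (speed != 24)
for nums in limit:
    limit = limit + pairs[speed]
    nums = pairs - 38
if pairs >= 14:
    log(speed)
    nums = nums * (nums >= limit)
else:
    nums = nums + emit(17)
speed = speed * (speed == limit)

speed = speed * (speed == limit)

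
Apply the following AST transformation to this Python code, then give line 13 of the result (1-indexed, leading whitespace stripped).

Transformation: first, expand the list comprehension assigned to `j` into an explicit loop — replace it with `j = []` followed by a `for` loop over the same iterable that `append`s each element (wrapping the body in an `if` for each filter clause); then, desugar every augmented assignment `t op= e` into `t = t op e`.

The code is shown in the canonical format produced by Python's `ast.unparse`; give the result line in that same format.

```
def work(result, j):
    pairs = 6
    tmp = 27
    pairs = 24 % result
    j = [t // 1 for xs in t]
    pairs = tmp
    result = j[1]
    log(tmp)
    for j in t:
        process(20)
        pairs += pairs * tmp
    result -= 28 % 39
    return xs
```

Transformed code:
def work(result, j):
    pairs = 6
    tmp = 27
    pairs = 24 % result
    j = []
    for xs in t:
        j.append(t // 1)
    pairs = tmp
    result = j[1]
    log(tmp)
    for j in t:
        process(20)
        pairs = pairs + pairs * tmp
    result = result - 28 % 39
    return xs

pairs = pairs + pairs * tmp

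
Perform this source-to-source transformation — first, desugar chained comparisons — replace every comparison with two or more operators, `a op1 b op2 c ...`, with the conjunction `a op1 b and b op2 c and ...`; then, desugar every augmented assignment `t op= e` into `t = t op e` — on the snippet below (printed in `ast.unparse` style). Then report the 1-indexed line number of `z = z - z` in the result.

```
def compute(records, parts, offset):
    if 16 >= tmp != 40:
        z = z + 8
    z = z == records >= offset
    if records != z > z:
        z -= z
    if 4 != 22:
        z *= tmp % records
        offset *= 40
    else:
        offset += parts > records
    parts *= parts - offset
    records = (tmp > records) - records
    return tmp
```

Transformed code:
def compute(records, parts, offset):
    if 16 >= tmp and tmp != 40:
        z = z + 8
    z = z == records and records >= offset
    if records != z and z > z:
        z = z - z
    if 4 != 22:
        z = z * (tmp % records)
        offset = offset * 40
    else:
        offset = offset + (parts > records)
    parts = parts * (parts - offset)
    records = (tmp > records) - records
    return tmp

6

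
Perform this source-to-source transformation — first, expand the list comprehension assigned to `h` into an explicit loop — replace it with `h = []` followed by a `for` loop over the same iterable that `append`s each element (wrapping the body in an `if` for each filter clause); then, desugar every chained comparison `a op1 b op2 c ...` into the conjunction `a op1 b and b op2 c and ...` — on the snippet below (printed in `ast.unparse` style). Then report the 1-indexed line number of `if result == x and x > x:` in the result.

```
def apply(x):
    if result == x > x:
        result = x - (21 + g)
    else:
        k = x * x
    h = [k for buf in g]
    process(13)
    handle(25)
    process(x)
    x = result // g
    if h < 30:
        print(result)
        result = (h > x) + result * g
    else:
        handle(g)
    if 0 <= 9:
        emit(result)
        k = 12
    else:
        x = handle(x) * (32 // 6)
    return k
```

2

Transformed code:
def apply(x):
    if result == x and x > x:
        result = x - (21 + g)
    else:
        k = x * x
    h = []
    for buf in g:
        h.append(k)
    process(13)
    handle(25)
    process(x)
    x = result // g
    if h < 30:
        print(result)
        result = (h > x) + result * g
    else:
        handle(g)
    if 0 <= 9:
        emit(result)
        k = 12
    else:
        x = handle(x) * (32 // 6)
    return k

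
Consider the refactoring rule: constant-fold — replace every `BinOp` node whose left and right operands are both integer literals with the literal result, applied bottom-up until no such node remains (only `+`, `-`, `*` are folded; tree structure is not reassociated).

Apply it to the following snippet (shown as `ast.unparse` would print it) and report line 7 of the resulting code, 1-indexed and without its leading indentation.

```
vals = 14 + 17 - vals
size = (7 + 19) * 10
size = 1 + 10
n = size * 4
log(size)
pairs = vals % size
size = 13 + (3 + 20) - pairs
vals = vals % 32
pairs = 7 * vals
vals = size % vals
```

Transformed code:
vals = 31 - vals
size = 260
size = 11
n = size * 4
log(size)
pairs = vals % size
size = 36 - pairs
vals = vals % 32
pairs = 7 * vals
vals = size % vals

size = 36 - pairs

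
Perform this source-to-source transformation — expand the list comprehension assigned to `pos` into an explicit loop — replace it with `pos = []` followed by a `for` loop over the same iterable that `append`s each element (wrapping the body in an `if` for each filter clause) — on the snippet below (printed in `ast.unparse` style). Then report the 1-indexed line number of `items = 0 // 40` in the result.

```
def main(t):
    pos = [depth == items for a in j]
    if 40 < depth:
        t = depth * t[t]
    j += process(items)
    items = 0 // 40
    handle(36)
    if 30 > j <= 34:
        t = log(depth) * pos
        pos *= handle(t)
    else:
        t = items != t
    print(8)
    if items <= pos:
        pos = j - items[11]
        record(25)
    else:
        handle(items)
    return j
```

8

Transformed code:
def main(t):
    pos = []
    for a in j:
        pos.append(depth == items)
    if 40 < depth:
        t = depth * t[t]
    j += process(items)
    items = 0 // 40
    handle(36)
    if 30 > j <= 34:
        t = log(depth) * pos
        pos *= handle(t)
    else:
        t = items != t
    print(8)
    if items <= pos:
        pos = j - items[11]
        record(25)
    else:
        handle(items)
    return j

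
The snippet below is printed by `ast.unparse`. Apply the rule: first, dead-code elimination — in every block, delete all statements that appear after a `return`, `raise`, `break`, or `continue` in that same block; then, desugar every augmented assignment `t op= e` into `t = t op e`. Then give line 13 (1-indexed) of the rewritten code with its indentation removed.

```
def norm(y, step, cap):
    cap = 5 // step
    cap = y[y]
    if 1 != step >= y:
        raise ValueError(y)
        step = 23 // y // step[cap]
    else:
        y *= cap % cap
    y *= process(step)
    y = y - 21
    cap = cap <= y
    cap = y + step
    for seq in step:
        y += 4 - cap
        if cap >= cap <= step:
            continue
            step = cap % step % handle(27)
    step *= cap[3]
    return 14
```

Transformed code:
def norm(y, step, cap):
    cap = 5 // step
    cap = y[y]
    if 1 != step >= y:
        raise ValueError(y)
    else:
        y = y * (cap % cap)
    y = y * process(step)
    y = y - 21
    cap = cap <= y
    cap = y + step
    for seq in step:
        y = y + (4 - cap)
        if cap >= cap <= step:
            continue
    step = step * cap[3]
    return 14

y = y + (4 - cap)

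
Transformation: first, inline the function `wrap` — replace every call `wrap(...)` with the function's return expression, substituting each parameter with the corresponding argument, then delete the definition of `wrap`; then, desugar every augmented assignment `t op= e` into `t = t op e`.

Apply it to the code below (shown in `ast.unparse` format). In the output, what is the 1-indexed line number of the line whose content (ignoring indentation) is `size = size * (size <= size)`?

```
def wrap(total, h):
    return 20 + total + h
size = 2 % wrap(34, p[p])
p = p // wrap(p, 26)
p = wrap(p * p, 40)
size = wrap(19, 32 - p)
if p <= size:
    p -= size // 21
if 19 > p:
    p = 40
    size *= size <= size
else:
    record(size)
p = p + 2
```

Transformed code:
size = 2 % (20 + 34 + p[p])
p = p // (20 + p + 26)
p = 20 + p * p + 40
size = 20 + 19 + (32 - p)
if p <= size:
    p = p - size // 21
if 19 > p:
    p = 40
    size = size * (size <= size)
else:
    record(size)
p = p + 2

9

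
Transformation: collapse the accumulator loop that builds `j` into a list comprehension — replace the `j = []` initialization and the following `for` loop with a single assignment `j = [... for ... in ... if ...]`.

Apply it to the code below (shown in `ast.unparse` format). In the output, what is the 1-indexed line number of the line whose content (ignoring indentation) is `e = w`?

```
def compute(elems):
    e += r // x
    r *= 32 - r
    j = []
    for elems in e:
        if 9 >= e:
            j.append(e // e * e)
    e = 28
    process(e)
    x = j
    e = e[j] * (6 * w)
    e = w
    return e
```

Transformed code:
def compute(elems):
    e += r // x
    r *= 32 - r
    j = [e // e * e for elems in e if 9 >= e]
    e = 28
    process(e)
    x = j
    e = e[j] * (6 * w)
    e = w
    return e

9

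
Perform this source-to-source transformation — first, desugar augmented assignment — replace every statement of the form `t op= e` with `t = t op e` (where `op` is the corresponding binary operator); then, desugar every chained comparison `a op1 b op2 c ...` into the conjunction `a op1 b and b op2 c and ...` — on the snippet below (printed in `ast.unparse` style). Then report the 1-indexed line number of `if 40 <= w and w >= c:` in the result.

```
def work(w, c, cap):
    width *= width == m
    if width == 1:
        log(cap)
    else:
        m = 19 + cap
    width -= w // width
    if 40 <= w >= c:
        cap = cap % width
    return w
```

Transformed code:
def work(w, c, cap):
    width = width * (width == m)
    if width == 1:
        log(cap)
    else:
        m = 19 + cap
    width = width - w // width
    if 40 <= w and w >= c:
        cap = cap % width
    return w

8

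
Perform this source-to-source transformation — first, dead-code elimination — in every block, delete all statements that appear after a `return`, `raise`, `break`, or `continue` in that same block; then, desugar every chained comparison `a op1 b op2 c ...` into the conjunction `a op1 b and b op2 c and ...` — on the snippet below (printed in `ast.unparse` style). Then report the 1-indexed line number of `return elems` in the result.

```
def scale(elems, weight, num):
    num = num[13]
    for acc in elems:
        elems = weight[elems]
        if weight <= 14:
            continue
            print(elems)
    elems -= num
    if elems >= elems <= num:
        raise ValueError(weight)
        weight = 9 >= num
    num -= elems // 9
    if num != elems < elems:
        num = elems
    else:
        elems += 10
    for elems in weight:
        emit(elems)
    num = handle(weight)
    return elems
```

18

Transformed code:
def scale(elems, weight, num):
    num = num[13]
    for acc in elems:
        elems = weight[elems]
        if weight <= 14:
            continue
    elems -= num
    if elems >= elems and elems <= num:
        raise ValueError(weight)
    num -= elems // 9
    if num != elems and elems < elems:
        num = elems
    else:
        elems += 10
    for elems in weight:
        emit(elems)
    num = handle(weight)
    return elems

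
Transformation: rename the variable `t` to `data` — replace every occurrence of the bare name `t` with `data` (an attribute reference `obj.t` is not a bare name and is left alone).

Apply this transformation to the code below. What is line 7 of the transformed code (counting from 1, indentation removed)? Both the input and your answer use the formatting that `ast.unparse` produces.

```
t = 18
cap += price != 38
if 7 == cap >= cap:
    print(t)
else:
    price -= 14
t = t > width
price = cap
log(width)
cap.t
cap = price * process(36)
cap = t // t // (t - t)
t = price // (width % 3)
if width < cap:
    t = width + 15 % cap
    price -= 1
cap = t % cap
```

Transformed code:
data = 18
cap += price != 38
if 7 == cap >= cap:
    print(data)
else:
    price -= 14
data = data > width
price = cap
log(width)
cap.t
cap = price * process(36)
cap = data // data // (data - data)
data = price // (width % 3)
if width < cap:
    data = width + 15 % cap
    price -= 1
cap = data % cap

data = data > width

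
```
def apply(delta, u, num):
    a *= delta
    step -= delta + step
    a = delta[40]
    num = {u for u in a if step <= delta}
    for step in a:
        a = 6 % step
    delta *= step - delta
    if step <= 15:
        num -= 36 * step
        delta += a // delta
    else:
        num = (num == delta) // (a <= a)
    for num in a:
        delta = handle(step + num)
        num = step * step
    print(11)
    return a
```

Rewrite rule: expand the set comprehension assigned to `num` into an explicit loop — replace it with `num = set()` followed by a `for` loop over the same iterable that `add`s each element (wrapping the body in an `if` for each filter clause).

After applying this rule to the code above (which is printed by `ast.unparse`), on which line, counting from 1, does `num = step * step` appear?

Transformed code:
def apply(delta, u, num):
    a *= delta
    step -= delta + step
    a = delta[40]
    num = set()
    for u in a:
        if step <= delta:
            num.add(u)
    for step in a:
        a = 6 % step
    delta *= step - delta
    if step <= 15:
        num -= 36 * step
        delta += a // delta
    else:
        num = (num == delta) // (a <= a)
    for num in a:
        delta = handle(step + num)
        num = step * step
    print(11)
    return a

19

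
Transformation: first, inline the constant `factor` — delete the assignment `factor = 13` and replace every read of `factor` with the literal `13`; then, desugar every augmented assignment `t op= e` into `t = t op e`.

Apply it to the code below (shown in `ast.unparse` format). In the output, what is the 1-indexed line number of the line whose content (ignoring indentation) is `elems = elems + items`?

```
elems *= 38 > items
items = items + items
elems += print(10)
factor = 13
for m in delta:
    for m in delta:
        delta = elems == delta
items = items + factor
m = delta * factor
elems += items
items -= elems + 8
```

Transformed code:
elems = elems * (38 > items)
items = items + items
elems = elems + print(10)
for m in delta:
    for m in delta:
        delta = elems == delta
items = items + 13
m = delta * 13
elems = elems + items
items = items - (elems + 8)

9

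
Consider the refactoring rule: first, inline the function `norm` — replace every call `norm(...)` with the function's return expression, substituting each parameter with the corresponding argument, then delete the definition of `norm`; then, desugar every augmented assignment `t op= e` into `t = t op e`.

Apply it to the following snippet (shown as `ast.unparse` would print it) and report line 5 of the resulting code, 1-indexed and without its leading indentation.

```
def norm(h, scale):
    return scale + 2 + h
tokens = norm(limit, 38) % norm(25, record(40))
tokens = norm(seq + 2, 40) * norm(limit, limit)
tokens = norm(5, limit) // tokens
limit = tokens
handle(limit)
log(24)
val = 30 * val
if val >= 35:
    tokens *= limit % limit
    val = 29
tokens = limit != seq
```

handle(limit)

Transformed code:
tokens = (38 + 2 + limit) % (record(40) + 2 + 25)
tokens = (40 + 2 + (seq + 2)) * (limit + 2 + limit)
tokens = (limit + 2 + 5) // tokens
limit = tokens
handle(limit)
log(24)
val = 30 * val
if val >= 35:
    tokens = tokens * (limit % limit)
    val = 29
tokens = limit != seq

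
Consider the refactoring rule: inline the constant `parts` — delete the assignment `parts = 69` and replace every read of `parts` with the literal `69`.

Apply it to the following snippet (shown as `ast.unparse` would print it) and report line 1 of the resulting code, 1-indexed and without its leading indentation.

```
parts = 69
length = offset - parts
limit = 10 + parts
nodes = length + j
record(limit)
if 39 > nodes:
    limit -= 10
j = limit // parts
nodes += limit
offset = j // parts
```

Transformed code:
length = offset - 69
limit = 10 + 69
nodes = length + j
record(limit)
if 39 > nodes:
    limit -= 10
j = limit // 69
nodes += limit
offset = j // 69

length = offset - 69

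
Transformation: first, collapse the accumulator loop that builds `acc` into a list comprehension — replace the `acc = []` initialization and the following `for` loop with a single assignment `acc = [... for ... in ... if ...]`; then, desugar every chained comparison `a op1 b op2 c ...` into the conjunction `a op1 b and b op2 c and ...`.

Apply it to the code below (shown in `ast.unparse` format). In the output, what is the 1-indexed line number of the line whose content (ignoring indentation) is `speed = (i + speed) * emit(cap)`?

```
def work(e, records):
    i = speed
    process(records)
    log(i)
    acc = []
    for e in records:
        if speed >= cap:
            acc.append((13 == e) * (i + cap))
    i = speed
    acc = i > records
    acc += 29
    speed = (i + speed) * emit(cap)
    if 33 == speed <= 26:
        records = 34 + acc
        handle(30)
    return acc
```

Transformed code:
def work(e, records):
    i = speed
    process(records)
    log(i)
    acc = [(13 == e) * (i + cap) for e in records if speed >= cap]
    i = speed
    acc = i > records
    acc += 29
    speed = (i + speed) * emit(cap)
    if 33 == speed and speed <= 26:
        records = 34 + acc
        handle(30)
    return acc

9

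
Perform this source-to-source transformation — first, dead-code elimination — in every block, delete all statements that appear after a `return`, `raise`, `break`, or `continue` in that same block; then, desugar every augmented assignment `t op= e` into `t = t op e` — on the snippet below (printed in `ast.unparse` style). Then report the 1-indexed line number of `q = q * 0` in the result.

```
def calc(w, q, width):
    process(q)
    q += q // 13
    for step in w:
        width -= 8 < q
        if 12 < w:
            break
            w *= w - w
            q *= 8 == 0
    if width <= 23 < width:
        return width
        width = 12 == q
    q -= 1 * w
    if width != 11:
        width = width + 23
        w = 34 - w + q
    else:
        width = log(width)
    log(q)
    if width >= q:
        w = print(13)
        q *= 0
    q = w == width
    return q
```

19

Transformed code:
def calc(w, q, width):
    process(q)
    q = q + q // 13
    for step in w:
        width = width - (8 < q)
        if 12 < w:
            break
    if width <= 23 < width:
        return width
    q = q - 1 * w
    if width != 11:
        width = width + 23
        w = 34 - w + q
    else:
        width = log(width)
    log(q)
    if width >= q:
        w = print(13)
        q = q * 0
    q = w == width
    return q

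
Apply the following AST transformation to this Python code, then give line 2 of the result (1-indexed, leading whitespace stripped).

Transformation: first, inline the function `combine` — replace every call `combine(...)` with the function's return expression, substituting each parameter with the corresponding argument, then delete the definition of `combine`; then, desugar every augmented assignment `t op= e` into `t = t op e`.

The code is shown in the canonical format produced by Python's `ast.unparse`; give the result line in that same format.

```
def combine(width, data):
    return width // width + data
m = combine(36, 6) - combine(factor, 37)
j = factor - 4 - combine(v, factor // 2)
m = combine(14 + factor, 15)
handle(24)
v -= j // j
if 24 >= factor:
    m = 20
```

j = factor - 4 - (v // v + factor // 2)

Transformed code:
m = 36 // 36 + 6 - (factor // factor + 37)
j = factor - 4 - (v // v + factor // 2)
m = (14 + factor) // (14 + factor) + 15
handle(24)
v = v - j // j
if 24 >= factor:
    m = 20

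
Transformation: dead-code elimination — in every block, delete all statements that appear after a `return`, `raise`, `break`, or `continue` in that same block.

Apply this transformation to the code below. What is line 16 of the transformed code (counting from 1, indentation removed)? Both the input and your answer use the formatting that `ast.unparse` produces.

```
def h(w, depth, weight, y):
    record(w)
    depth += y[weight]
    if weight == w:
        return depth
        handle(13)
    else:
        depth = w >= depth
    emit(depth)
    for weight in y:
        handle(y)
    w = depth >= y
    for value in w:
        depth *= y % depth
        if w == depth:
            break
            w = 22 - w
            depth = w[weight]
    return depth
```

return depth

Transformed code:
def h(w, depth, weight, y):
    record(w)
    depth += y[weight]
    if weight == w:
        return depth
    else:
        depth = w >= depth
    emit(depth)
    for weight in y:
        handle(y)
    w = depth >= y
    for value in w:
        depth *= y % depth
        if w == depth:
            break
    return depth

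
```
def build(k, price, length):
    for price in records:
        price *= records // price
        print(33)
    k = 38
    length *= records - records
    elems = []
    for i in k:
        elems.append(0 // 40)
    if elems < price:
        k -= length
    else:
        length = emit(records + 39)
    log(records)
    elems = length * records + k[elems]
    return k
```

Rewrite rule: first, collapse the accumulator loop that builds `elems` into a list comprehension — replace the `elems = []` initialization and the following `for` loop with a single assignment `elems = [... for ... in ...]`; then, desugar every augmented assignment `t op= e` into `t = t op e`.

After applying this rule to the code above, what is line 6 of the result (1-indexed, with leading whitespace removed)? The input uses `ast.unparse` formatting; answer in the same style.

length = length * (records - records)

Transformed code:
def build(k, price, length):
    for price in records:
        price = price * (records // price)
        print(33)
    k = 38
    length = length * (records - records)
    elems = [0 // 40 for i in k]
    if elems < price:
        k = k - length
    else:
        length = emit(records + 39)
    log(records)
    elems = length * records + k[elems]
    return k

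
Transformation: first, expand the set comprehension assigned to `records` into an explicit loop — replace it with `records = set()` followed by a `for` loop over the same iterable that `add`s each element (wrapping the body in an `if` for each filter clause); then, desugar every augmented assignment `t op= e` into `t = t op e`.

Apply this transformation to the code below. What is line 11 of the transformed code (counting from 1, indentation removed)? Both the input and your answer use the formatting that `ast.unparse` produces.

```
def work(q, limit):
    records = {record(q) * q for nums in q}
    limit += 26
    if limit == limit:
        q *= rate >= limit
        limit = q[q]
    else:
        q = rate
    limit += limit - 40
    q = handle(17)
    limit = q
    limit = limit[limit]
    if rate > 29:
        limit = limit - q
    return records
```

Transformed code:
def work(q, limit):
    records = set()
    for nums in q:
        records.add(record(q) * q)
    limit = limit + 26
    if limit == limit:
        q = q * (rate >= limit)
        limit = q[q]
    else:
        q = rate
    limit = limit + (limit - 40)
    q = handle(17)
    limit = q
    limit = limit[limit]
    if rate > 29:
        limit = limit - q
    return records

limit = limit + (limit - 40)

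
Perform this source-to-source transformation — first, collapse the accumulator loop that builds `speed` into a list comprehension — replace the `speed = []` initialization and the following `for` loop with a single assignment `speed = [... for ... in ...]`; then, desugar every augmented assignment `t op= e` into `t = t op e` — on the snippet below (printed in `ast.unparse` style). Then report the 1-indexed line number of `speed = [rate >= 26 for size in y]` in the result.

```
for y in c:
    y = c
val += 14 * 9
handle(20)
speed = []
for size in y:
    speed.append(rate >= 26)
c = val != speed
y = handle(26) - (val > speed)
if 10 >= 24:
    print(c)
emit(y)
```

Transformed code:
for y in c:
    y = c
val = val + 14 * 9
handle(20)
speed = [rate >= 26 for size in y]
c = val != speed
y = handle(26) - (val > speed)
if 10 >= 24:
    print(c)
emit(y)

5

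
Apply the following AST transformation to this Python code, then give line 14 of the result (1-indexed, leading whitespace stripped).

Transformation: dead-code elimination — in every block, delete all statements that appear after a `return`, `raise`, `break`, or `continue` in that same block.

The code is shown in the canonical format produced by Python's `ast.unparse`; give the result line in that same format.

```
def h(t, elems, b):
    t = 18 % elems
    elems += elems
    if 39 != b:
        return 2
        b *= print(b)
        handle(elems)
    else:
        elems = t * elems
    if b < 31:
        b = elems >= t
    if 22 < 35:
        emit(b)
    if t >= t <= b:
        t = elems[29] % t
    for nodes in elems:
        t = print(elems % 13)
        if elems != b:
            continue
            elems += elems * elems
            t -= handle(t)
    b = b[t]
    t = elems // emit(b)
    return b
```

for nodes in elems:

Transformed code:
def h(t, elems, b):
    t = 18 % elems
    elems += elems
    if 39 != b:
        return 2
    else:
        elems = t * elems
    if b < 31:
        b = elems >= t
    if 22 < 35:
        emit(b)
    if t >= t <= b:
        t = elems[29] % t
    for nodes in elems:
        t = print(elems % 13)
        if elems != b:
            continue
    b = b[t]
    t = elems // emit(b)
    return b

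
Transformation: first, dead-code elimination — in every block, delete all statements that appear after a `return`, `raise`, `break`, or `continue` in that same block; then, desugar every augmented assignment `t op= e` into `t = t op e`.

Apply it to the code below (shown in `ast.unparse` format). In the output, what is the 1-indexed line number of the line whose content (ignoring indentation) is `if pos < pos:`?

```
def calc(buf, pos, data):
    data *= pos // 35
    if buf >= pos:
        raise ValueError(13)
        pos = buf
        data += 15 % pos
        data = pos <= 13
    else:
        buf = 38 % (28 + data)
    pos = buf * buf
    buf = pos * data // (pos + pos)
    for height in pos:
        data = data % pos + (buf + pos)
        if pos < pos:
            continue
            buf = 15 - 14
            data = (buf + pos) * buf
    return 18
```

Transformed code:
def calc(buf, pos, data):
    data = data * (pos // 35)
    if buf >= pos:
        raise ValueError(13)
    else:
        buf = 38 % (28 + data)
    pos = buf * buf
    buf = pos * data // (pos + pos)
    for height in pos:
        data = data % pos + (buf + pos)
        if pos < pos:
            continue
    return 18

11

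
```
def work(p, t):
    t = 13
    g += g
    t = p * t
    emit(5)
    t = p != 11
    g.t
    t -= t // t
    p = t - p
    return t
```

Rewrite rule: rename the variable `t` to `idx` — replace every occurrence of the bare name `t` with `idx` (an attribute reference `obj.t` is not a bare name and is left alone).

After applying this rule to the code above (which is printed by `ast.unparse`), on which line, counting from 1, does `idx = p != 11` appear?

Transformed code:
def work(p, idx):
    idx = 13
    g += g
    idx = p * idx
    emit(5)
    idx = p != 11
    g.t
    idx -= idx // idx
    p = idx - p
    return idx

6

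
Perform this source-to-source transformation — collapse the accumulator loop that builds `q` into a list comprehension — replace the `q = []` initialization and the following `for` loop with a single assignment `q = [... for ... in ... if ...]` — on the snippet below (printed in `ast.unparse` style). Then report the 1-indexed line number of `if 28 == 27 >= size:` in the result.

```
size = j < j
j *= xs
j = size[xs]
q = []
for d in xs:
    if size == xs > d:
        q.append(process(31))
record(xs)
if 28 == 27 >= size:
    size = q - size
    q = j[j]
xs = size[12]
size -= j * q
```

Transformed code:
size = j < j
j *= xs
j = size[xs]
q = [process(31) for d in xs if size == xs > d]
record(xs)
if 28 == 27 >= size:
    size = q - size
    q = j[j]
xs = size[12]
size -= j * q

6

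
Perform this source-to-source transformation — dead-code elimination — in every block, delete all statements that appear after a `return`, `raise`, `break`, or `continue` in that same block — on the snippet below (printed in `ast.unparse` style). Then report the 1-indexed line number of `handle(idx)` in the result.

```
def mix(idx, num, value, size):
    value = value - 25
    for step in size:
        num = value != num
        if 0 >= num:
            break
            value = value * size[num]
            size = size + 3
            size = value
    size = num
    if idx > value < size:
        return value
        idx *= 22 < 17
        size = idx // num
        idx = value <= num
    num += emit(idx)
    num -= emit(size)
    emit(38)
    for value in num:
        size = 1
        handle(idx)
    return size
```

15

Transformed code:
def mix(idx, num, value, size):
    value = value - 25
    for step in size:
        num = value != num
        if 0 >= num:
            break
    size = num
    if idx > value < size:
        return value
    num += emit(idx)
    num -= emit(size)
    emit(38)
    for value in num:
        size = 1
        handle(idx)
    return size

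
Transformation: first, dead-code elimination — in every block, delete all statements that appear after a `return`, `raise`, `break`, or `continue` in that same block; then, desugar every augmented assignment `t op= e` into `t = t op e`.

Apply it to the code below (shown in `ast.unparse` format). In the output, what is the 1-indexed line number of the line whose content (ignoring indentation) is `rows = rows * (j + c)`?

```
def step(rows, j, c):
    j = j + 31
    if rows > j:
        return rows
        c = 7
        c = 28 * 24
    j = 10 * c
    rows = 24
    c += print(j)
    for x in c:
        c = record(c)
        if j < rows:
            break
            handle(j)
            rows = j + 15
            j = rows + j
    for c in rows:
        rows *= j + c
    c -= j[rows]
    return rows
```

13

Transformed code:
def step(rows, j, c):
    j = j + 31
    if rows > j:
        return rows
    j = 10 * c
    rows = 24
    c = c + print(j)
    for x in c:
        c = record(c)
        if j < rows:
            break
    for c in rows:
        rows = rows * (j + c)
    c = c - j[rows]
    return rows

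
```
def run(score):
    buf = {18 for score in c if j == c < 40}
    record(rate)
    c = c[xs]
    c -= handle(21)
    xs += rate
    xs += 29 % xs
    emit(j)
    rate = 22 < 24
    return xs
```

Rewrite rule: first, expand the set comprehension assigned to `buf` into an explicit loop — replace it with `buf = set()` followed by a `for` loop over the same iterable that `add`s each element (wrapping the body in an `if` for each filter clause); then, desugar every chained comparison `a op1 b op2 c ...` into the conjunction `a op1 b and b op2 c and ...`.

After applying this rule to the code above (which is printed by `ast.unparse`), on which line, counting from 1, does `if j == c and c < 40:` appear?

Transformed code:
def run(score):
    buf = set()
    for score in c:
        if j == c and c < 40:
            buf.add(18)
    record(rate)
    c = c[xs]
    c -= handle(21)
    xs += rate
    xs += 29 % xs
    emit(j)
    rate = 22 < 24
    return xs

4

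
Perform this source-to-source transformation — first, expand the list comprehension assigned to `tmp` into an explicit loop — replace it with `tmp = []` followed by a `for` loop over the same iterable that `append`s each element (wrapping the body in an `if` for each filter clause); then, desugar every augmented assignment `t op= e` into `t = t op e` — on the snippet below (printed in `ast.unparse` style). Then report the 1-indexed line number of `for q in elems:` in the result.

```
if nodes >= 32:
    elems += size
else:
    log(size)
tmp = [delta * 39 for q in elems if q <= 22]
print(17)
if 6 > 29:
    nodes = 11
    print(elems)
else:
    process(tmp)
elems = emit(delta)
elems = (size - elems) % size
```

Transformed code:
if nodes >= 32:
    elems = elems + size
else:
    log(size)
tmp = []
for q in elems:
    if q <= 22:
        tmp.append(delta * 39)
print(17)
if 6 > 29:
    nodes = 11
    print(elems)
else:
    process(tmp)
elems = emit(delta)
elems = (size - elems) % size

6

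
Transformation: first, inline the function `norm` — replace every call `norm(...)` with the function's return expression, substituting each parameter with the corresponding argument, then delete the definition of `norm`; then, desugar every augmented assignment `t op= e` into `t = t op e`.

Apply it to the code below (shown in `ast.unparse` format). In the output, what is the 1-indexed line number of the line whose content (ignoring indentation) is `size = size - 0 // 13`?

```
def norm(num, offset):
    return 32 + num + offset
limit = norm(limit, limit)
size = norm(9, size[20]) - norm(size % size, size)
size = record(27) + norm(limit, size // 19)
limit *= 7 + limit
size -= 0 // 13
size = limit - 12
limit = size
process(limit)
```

5

Transformed code:
limit = 32 + limit + limit
size = 32 + 9 + size[20] - (32 + size % size + size)
size = record(27) + (32 + limit + size // 19)
limit = limit * (7 + limit)
size = size - 0 // 13
size = limit - 12
limit = size
process(limit)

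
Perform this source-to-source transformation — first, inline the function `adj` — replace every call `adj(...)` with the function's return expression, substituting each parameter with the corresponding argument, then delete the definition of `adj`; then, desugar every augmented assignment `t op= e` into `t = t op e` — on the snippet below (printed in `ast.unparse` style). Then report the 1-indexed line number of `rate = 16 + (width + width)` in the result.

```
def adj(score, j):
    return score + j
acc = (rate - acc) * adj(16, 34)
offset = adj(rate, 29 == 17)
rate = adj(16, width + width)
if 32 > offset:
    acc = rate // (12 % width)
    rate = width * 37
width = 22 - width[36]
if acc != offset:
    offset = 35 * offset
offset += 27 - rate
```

Transformed code:
acc = (rate - acc) * (16 + 34)
offset = rate + (29 == 17)
rate = 16 + (width + width)
if 32 > offset:
    acc = rate // (12 % width)
    rate = width * 37
width = 22 - width[36]
if acc != offset:
    offset = 35 * offset
offset = offset + (27 - rate)

3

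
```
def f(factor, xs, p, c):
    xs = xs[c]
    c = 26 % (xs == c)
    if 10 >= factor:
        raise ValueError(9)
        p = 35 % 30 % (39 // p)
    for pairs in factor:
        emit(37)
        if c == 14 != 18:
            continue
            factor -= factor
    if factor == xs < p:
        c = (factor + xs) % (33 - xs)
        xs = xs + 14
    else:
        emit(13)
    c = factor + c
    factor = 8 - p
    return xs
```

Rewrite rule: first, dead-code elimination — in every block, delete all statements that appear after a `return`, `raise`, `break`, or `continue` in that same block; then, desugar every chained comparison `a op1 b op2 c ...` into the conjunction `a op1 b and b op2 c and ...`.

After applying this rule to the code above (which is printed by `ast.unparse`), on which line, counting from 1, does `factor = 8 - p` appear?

16

Transformed code:
def f(factor, xs, p, c):
    xs = xs[c]
    c = 26 % (xs == c)
    if 10 >= factor:
        raise ValueError(9)
    for pairs in factor:
        emit(37)
        if c == 14 and 14 != 18:
            continue
    if factor == xs and xs < p:
        c = (factor + xs) % (33 - xs)
        xs = xs + 14
    else:
        emit(13)
    c = factor + c
    factor = 8 - p
    return xs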